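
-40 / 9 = -4.44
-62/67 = -0.93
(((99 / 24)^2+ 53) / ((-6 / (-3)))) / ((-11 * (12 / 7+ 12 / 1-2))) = -31367 / 115456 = -0.27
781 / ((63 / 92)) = 71852 / 63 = 1140.51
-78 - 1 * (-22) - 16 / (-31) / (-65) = -112856 / 2015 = -56.01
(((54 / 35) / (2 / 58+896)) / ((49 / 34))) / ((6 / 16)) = 141984 / 44564275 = 0.00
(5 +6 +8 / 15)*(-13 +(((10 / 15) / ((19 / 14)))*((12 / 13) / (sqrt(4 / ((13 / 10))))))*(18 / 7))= -2249 / 15 +4152*sqrt(130) / 6175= -142.27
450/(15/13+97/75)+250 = 517625/1193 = 433.89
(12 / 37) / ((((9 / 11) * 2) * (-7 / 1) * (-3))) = 22 / 2331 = 0.01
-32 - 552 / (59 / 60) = -35008 / 59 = -593.36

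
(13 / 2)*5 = 65 / 2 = 32.50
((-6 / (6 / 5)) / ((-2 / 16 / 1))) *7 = 280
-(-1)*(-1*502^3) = -126506008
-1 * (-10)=10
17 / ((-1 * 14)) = -17 / 14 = -1.21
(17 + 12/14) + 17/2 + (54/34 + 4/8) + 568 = 70977/119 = 596.45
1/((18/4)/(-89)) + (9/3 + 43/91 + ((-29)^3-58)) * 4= -80093194/819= -97793.89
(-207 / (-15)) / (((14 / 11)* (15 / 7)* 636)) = 253 / 31800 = 0.01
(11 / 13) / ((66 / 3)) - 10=-259 / 26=-9.96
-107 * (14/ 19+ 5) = -11663/ 19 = -613.84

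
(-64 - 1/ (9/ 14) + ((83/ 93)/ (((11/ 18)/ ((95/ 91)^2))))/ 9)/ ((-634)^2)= -415389985/ 2553866536221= -0.00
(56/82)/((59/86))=2408/2419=1.00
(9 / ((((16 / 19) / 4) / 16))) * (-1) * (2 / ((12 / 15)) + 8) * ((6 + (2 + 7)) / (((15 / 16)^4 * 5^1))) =-17432576 / 625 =-27892.12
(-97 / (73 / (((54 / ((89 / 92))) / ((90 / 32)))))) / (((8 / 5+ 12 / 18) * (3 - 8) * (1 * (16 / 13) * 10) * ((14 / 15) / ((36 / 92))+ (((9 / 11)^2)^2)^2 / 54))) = 464844092932692 / 5873437931951185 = 0.08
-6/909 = -2/303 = -0.01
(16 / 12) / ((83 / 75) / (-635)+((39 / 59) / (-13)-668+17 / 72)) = -89916000 / 45035539903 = -0.00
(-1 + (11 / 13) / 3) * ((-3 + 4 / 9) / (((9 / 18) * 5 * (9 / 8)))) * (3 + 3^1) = 20608 / 5265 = 3.91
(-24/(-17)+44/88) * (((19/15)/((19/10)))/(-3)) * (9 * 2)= -7.65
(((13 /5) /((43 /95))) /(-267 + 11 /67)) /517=-16549 /397445818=-0.00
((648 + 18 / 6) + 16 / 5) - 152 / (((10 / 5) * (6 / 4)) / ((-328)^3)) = 26818549333 / 15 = 1787903288.87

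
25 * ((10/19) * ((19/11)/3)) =250/33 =7.58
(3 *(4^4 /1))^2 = 589824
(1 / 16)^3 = 0.00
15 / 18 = 5 / 6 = 0.83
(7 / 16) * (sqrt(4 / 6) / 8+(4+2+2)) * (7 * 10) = 248.13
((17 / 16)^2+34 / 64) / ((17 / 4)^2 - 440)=-425 / 108016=-0.00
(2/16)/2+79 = 1265/16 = 79.06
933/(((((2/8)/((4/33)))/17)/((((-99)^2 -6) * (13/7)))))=10771522320/77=139889900.26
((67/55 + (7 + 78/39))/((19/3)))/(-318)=-281/55385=-0.01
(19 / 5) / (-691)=-19 / 3455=-0.01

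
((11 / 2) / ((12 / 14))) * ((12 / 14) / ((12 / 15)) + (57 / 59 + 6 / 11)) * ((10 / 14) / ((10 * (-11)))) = -0.11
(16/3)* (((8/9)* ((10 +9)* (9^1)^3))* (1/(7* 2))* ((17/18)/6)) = 5168/7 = 738.29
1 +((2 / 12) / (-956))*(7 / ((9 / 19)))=51491 / 51624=1.00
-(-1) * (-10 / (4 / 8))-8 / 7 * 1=-148 / 7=-21.14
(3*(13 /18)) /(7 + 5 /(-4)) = 26 /69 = 0.38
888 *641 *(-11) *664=-4157495232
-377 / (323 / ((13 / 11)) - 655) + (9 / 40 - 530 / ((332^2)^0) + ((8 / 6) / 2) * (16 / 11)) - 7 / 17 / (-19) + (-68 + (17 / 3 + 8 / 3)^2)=-556774153609 / 1057799160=-526.35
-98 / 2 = -49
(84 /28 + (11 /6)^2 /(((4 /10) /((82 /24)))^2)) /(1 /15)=25736165 /6912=3723.40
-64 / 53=-1.21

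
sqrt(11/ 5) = sqrt(55)/ 5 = 1.48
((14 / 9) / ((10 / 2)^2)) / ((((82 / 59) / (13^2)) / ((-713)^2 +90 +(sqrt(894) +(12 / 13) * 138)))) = 69797 * sqrt(894) / 9225 +35497803887 / 9225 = 3848226.65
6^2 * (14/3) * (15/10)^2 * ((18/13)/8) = 1701/26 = 65.42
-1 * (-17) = 17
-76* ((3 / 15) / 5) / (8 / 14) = -133 / 25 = -5.32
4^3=64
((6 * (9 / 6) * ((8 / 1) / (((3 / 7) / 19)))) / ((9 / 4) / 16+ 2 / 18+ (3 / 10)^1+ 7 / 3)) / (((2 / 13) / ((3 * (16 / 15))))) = 27316224 / 1187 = 23012.83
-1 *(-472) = 472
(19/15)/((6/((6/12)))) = 19/180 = 0.11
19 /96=0.20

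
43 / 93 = 0.46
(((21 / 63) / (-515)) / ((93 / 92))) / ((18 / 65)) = -598 / 258633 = -0.00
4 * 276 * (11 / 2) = 6072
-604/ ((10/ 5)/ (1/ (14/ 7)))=-151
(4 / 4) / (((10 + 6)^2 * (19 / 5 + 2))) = 0.00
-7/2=-3.50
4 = 4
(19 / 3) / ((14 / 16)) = 152 / 21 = 7.24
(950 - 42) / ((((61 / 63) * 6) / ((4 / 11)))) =38136 / 671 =56.83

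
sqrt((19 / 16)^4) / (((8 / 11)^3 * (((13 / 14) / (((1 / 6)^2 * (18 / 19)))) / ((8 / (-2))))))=-177023 / 425984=-0.42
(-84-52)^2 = 18496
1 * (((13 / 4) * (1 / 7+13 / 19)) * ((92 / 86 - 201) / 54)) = -6146855 / 617652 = -9.95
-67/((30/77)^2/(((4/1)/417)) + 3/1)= -397243/111612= -3.56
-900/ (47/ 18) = -16200/ 47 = -344.68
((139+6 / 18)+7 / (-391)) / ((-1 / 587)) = -95925779 / 1173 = -81778.16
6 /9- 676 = -2026 /3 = -675.33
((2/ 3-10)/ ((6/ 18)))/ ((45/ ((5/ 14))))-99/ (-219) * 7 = 1933/ 657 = 2.94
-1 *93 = -93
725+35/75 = 10882/15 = 725.47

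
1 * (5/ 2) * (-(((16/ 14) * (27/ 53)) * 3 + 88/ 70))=-398/ 53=-7.51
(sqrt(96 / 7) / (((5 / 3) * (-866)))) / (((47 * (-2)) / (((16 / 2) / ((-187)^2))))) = 24 * sqrt(42) / 24907894165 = 0.00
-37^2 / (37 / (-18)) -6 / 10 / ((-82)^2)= 22390917 / 33620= 666.00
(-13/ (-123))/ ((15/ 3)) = 13/ 615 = 0.02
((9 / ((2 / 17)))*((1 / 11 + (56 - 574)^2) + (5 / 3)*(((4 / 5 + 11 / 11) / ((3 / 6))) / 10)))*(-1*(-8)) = 9031809096 / 55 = 164214710.84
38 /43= 0.88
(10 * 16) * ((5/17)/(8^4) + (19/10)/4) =165401/2176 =76.01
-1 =-1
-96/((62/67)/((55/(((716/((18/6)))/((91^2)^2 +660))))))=-1639438075.66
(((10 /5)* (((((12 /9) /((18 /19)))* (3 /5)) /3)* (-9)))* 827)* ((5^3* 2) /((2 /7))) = -10999100 /3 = -3666366.67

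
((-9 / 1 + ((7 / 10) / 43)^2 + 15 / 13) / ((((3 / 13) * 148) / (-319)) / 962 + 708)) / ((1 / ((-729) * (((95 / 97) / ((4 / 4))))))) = 1485970030259 / 187811287480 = 7.91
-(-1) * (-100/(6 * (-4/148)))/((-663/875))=-1618750/1989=-813.85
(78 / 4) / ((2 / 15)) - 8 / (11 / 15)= 5955 / 44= 135.34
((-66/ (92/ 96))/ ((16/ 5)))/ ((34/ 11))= -5445/ 782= -6.96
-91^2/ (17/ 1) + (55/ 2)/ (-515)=-1706073/ 3502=-487.17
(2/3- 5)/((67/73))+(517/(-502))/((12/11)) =-762207/134536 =-5.67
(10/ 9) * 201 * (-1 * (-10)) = 6700/ 3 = 2233.33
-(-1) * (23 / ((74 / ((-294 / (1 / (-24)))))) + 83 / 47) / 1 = 3816839 / 1739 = 2194.85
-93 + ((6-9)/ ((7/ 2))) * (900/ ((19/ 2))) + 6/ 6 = -23036/ 133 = -173.20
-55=-55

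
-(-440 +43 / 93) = 40877 / 93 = 439.54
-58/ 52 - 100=-2629/ 26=-101.12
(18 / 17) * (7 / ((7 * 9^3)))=2 / 1377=0.00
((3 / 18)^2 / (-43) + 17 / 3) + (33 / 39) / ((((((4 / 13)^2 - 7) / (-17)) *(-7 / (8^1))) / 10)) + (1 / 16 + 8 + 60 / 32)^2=21747175273 / 269773056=80.61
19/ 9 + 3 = 46/ 9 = 5.11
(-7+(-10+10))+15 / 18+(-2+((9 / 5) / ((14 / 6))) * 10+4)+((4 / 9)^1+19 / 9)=769 / 126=6.10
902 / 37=24.38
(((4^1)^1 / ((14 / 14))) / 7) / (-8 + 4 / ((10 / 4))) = -5 / 56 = -0.09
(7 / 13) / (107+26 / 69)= 483 / 96317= 0.01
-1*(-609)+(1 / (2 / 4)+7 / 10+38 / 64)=97967 / 160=612.29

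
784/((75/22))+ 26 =255.97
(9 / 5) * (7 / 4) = 63 / 20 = 3.15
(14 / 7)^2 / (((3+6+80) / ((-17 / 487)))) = -68 / 43343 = -0.00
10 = 10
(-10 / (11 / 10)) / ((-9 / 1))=100 / 99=1.01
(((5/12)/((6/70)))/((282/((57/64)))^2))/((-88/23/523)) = -759932075/114657067008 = -0.01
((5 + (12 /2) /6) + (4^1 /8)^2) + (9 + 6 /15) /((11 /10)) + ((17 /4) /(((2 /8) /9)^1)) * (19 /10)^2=311919 /550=567.13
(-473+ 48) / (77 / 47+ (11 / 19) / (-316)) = -119929900 / 461791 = -259.71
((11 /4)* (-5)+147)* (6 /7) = 1599 /14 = 114.21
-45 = -45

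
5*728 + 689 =4329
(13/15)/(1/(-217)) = -2821/15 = -188.07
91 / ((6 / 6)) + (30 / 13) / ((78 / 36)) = 15559 / 169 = 92.07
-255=-255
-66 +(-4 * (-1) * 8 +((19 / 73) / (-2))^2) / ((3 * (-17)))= -24144043 / 362372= -66.63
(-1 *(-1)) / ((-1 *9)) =-1 / 9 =-0.11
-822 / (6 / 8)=-1096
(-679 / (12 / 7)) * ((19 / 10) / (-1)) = 90307 / 120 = 752.56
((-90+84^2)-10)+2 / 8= 27825 / 4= 6956.25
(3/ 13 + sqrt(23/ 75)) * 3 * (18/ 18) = 2.35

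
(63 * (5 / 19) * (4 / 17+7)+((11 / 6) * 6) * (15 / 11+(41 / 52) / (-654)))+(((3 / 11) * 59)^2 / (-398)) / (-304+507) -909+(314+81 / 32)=-98265085831772575 / 214772212086432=-457.53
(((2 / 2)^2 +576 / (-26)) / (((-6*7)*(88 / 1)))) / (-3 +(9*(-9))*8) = -25 / 2843568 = -0.00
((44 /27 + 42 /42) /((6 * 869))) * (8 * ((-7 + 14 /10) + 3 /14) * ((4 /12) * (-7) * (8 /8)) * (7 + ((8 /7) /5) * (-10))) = 53534 /223965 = 0.24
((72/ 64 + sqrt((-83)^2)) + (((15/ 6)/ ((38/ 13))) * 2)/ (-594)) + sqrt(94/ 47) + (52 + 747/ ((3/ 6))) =sqrt(2) + 73590233/ 45144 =1631.54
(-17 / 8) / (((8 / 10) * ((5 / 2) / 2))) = -17 / 8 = -2.12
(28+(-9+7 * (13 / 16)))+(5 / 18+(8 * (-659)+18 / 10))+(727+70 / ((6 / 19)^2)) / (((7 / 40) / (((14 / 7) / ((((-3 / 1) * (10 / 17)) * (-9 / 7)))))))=37954877 / 19440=1952.41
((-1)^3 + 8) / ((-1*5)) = -7 / 5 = -1.40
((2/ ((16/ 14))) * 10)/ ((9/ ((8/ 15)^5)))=114688/ 1366875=0.08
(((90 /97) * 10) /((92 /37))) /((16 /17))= 141525 /35696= 3.96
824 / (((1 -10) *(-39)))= 824 / 351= 2.35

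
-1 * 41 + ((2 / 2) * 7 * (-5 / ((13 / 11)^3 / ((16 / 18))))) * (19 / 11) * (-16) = 9488827 / 19773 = 479.89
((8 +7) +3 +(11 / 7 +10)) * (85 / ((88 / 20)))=87975 / 154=571.27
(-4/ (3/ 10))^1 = -40/ 3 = -13.33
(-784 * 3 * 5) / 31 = -11760 / 31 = -379.35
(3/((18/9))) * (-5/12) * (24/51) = -5/17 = -0.29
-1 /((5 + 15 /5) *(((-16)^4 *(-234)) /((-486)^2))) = 6561 /3407872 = 0.00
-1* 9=-9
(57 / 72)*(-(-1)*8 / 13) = 19 / 39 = 0.49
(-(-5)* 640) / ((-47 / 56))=-179200 / 47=-3812.77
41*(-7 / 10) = -287 / 10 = -28.70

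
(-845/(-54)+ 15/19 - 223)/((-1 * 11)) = 211933/11286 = 18.78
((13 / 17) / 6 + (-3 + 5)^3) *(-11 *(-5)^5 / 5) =5699375 / 102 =55876.23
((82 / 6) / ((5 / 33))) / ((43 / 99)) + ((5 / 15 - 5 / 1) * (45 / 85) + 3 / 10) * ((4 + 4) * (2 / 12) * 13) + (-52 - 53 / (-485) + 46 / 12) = 259495901 / 2127210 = 121.99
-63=-63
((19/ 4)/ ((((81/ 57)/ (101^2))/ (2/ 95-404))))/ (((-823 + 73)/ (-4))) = -3719192791/ 50625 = -73465.54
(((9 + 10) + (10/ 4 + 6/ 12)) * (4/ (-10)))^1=-44/ 5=-8.80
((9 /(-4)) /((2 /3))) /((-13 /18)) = 243 /52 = 4.67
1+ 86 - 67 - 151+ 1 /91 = -11920 /91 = -130.99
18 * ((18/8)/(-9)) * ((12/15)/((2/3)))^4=-9.33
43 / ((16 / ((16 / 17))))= 43 / 17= 2.53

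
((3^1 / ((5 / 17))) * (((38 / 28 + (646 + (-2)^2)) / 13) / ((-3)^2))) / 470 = 155023 / 1283100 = 0.12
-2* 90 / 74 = -90 / 37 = -2.43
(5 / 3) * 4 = 20 / 3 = 6.67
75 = 75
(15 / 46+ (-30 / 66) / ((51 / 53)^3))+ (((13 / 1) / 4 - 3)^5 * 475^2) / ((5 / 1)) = 1508101323835 / 34366159872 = 43.88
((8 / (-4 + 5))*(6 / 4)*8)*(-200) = -19200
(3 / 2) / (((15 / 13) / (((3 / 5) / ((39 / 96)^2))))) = 1536 / 325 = 4.73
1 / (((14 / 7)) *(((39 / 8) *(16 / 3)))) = 1 / 52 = 0.02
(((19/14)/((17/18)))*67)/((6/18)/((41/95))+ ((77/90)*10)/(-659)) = 2786010147/21974302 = 126.78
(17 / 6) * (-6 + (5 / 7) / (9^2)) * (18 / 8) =-57749 / 1512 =-38.19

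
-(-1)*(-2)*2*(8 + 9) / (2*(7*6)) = -17 / 21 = -0.81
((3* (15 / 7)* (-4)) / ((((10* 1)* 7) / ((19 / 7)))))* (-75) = 25650 / 343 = 74.78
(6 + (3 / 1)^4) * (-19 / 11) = -1653 / 11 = -150.27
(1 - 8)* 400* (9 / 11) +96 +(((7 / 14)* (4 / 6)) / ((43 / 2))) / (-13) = -40489510 / 18447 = -2194.91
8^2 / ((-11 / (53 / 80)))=-212 / 55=-3.85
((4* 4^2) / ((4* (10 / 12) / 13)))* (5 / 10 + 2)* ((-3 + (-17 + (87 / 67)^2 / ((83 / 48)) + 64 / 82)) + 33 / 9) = -138958883440 / 15276067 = -9096.51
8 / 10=4 / 5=0.80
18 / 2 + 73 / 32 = 361 / 32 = 11.28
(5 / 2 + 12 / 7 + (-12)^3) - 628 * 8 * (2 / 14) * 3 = -54277 / 14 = -3876.93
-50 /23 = -2.17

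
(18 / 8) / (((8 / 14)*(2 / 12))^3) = 83349 / 32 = 2604.66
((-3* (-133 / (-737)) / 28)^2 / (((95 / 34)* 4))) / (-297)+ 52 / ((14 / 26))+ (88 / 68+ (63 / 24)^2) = 71503198902481 / 682567892160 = 104.76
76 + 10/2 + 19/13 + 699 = 10159/13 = 781.46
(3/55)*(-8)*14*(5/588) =-4/77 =-0.05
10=10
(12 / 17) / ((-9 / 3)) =-4 / 17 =-0.24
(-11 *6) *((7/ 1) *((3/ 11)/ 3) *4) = -168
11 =11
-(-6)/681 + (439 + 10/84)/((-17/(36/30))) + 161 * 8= 169778349/135065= 1257.01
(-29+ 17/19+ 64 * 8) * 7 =3387.26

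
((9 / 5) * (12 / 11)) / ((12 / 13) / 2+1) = 1.34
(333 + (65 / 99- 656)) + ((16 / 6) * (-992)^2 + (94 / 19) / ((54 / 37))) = 14806395217 / 5643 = 2623851.71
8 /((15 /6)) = 16 /5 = 3.20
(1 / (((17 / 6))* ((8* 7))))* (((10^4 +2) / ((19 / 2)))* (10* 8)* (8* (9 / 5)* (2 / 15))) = 11522304 / 11305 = 1019.22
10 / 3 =3.33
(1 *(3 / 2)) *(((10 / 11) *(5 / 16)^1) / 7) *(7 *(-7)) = -525 / 176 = -2.98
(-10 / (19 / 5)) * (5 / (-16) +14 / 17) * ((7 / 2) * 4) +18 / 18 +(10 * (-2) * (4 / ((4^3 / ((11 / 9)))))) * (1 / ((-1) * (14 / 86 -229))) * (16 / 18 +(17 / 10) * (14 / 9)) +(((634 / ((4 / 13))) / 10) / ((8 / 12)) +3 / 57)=19996640189 / 68651712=291.28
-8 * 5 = -40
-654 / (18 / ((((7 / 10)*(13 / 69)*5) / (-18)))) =9919 / 7452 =1.33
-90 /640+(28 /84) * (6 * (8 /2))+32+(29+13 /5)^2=1661471 /1600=1038.42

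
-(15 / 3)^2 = -25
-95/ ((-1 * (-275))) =-19/ 55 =-0.35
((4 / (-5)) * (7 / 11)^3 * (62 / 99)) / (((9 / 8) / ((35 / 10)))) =-0.40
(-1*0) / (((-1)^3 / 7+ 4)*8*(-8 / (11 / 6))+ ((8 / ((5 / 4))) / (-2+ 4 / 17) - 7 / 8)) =0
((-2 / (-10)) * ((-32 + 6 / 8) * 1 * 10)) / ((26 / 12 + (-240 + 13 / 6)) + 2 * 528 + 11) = -375 / 4988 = -0.08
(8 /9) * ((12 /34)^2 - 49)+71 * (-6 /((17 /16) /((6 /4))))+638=-17834 /2601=-6.86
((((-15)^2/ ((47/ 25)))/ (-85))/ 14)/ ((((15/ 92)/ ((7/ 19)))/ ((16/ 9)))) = -18400/ 45543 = -0.40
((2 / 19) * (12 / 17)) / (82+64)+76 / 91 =0.84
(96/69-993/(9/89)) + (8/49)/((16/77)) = -9817.49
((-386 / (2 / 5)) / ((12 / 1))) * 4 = -965 / 3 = -321.67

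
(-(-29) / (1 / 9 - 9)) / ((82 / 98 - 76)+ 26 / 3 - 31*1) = 0.03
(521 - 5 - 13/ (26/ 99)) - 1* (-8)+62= 1073/ 2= 536.50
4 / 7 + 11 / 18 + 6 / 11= 2395 / 1386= 1.73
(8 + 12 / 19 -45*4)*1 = -3256 / 19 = -171.37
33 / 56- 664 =-37151 / 56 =-663.41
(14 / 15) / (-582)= -7 / 4365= -0.00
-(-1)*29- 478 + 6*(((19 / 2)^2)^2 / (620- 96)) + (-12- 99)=-1956557 / 4192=-466.74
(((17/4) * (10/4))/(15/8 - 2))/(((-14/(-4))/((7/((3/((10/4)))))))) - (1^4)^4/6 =-851/6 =-141.83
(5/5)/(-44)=-0.02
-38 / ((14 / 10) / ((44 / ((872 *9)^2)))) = -0.00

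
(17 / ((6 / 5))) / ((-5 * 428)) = -17 / 2568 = -0.01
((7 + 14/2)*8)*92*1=10304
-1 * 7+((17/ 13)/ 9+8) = 134/ 117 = 1.15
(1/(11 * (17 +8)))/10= 1/2750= 0.00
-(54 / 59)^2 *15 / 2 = -21870 / 3481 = -6.28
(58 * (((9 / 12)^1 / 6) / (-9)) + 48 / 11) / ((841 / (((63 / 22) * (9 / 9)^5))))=9863 / 814088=0.01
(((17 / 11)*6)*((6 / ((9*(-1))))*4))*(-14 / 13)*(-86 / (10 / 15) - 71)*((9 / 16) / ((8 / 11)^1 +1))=-428400 / 247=-1734.41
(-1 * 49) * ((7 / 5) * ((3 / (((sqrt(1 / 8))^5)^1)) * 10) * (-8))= 2107392 * sqrt(2)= 2980302.35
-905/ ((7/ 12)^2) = -2659.59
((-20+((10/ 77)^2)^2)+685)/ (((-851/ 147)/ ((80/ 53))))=-173.39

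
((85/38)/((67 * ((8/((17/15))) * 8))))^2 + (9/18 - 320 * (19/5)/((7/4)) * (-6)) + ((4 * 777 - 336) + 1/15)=58056885894265571/8363485347840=6941.71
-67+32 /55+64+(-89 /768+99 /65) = -111031 /109824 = -1.01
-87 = -87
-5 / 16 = -0.31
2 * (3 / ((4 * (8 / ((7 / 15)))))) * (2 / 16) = 7 / 640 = 0.01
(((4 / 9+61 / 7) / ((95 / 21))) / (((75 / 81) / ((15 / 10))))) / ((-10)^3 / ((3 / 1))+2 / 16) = -186948 / 18992875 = -0.01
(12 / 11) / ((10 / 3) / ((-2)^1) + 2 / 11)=-36 / 49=-0.73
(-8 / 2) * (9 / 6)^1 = -6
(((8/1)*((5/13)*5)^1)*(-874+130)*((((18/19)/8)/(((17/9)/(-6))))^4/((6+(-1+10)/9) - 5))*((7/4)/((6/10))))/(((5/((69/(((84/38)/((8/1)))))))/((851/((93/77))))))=-87583433220325350/7447317007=-11760400.84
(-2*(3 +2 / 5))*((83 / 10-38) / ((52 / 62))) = 240.80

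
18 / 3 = 6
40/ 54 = 20/ 27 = 0.74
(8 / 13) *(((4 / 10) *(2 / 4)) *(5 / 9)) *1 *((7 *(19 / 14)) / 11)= 76 / 1287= 0.06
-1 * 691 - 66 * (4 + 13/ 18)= -3008/ 3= -1002.67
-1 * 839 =-839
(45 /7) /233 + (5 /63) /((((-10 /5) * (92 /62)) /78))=-463285 /225078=-2.06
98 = 98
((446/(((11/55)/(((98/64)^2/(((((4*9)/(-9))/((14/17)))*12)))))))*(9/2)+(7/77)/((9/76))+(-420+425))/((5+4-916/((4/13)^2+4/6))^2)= -204355550999909/732316963752861696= -0.00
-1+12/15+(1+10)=54/5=10.80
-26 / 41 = -0.63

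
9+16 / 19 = 9.84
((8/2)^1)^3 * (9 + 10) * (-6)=-7296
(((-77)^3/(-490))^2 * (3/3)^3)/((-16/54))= -2343775203/800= -2929719.00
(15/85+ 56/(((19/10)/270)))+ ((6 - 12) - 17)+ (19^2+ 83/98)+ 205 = 269119717/31654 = 8501.92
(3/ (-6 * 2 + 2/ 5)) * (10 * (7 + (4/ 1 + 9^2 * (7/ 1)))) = -43350/ 29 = -1494.83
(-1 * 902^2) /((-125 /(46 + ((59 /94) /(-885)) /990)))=1187332978909 /3965625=299406.27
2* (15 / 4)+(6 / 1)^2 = 87 / 2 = 43.50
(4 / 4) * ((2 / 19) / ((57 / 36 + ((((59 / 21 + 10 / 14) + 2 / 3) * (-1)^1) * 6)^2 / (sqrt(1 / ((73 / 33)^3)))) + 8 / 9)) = -15385608 / 255761647551485 + 263725056 * sqrt(2409) / 255761647551485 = 0.00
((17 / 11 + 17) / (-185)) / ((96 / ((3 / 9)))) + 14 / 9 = 227869 / 146520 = 1.56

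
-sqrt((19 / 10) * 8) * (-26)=101.37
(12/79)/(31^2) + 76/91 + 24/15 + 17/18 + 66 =43138716541/621776610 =69.38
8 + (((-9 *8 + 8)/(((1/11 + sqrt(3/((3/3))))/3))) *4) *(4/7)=27032/1267 - 185856 *sqrt(3)/1267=-232.74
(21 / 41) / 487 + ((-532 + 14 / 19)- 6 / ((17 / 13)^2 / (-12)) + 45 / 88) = -4714570278271 / 9648214136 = -488.65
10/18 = 5/9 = 0.56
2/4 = 1/2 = 0.50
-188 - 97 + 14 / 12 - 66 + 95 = -1529 / 6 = -254.83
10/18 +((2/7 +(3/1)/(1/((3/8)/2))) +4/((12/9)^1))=4439/1008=4.40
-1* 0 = 0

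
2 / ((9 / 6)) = 4 / 3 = 1.33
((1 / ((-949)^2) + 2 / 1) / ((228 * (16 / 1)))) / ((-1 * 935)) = -600401 / 1023947312960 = -0.00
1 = 1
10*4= 40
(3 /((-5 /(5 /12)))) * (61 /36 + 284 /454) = -18959 /32688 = -0.58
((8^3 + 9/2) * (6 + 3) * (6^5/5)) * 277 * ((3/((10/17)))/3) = 85107489912/25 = 3404299596.48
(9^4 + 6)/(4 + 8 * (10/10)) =2189/4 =547.25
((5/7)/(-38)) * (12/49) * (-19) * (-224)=-960/49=-19.59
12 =12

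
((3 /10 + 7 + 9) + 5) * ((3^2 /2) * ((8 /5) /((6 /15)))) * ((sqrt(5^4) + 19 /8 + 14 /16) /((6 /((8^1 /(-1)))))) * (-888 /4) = 16029954 /5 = 3205990.80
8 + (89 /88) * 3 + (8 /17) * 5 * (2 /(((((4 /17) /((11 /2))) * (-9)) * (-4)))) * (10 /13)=137807 /10296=13.38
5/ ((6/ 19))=15.83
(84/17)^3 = 592704/4913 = 120.64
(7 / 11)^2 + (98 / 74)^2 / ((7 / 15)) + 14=3008712 / 165649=18.16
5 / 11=0.45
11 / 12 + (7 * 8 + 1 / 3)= 229 / 4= 57.25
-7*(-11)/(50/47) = 3619/50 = 72.38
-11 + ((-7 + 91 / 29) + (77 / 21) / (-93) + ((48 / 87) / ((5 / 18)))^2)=-64270424 / 5865975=-10.96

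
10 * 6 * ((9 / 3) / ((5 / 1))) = 36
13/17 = 0.76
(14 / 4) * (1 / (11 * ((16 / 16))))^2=7 / 242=0.03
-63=-63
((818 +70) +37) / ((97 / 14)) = 12950 / 97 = 133.51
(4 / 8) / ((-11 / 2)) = -1 / 11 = -0.09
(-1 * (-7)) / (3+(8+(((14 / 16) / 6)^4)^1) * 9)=4128768 / 44239201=0.09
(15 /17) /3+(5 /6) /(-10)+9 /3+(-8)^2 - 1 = 13507 /204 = 66.21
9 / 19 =0.47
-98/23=-4.26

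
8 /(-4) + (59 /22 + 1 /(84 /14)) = 28 /33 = 0.85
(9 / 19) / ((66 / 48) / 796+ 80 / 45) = 515808 / 1937753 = 0.27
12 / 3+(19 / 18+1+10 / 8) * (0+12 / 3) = 155 / 9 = 17.22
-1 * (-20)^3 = 8000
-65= -65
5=5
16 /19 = 0.84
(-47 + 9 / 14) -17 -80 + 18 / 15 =-9951 / 70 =-142.16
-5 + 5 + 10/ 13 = 0.77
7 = 7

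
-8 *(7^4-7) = -19152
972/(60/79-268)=-19197/5278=-3.64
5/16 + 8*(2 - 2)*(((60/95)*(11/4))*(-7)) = 5/16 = 0.31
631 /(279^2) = 631 /77841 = 0.01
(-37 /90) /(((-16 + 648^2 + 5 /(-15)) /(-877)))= 32449 /37789890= 0.00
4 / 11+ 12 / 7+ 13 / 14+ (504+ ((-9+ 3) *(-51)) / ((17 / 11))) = 108571 / 154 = 705.01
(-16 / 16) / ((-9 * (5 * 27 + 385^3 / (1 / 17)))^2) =-1 / 76233763334042625600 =-0.00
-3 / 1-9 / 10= -39 / 10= -3.90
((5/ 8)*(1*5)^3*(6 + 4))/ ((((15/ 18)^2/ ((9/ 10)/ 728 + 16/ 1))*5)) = 5242005/ 1456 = 3600.28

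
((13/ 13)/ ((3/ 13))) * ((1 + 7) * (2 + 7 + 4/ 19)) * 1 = 18200/ 57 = 319.30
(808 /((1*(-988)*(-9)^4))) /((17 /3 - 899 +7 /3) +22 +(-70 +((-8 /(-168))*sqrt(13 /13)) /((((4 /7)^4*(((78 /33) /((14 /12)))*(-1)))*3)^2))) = 2753560576 /20740699627813233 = 0.00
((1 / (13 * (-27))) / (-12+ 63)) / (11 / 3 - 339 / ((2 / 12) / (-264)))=-1 / 9612473013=-0.00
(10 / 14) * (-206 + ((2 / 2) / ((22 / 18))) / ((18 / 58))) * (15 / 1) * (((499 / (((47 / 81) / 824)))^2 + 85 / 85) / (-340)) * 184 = 1712145336403341239850 / 2891581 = 592113911525681.36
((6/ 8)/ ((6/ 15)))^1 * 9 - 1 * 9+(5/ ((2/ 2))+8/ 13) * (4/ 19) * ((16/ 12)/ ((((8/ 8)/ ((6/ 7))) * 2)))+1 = 132103/ 13832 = 9.55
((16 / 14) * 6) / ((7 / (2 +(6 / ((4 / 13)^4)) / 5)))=260889 / 1960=133.11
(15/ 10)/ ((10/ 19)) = 57/ 20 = 2.85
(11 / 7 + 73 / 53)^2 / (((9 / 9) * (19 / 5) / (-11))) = -65825980 / 2615179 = -25.17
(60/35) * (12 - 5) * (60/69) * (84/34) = 10080/391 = 25.78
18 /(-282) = -3 /47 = -0.06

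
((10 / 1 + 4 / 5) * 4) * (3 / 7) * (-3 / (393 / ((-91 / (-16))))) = -1053 / 1310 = -0.80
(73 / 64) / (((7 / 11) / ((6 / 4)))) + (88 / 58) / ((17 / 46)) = 3001141 / 441728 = 6.79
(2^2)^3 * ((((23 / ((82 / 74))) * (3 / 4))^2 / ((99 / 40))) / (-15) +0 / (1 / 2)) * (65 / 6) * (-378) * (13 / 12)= 34269191320 / 18491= 1853290.32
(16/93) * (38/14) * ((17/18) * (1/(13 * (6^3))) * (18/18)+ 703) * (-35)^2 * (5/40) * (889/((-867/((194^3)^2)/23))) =-16097809384886552264788914200/254713329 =-63199713372230128815.87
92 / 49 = 1.88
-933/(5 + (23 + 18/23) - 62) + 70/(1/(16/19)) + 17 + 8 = 1626301/14516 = 112.04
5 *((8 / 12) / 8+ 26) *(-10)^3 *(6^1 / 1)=-782500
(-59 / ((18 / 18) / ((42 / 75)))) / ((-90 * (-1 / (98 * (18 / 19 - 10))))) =325.69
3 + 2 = 5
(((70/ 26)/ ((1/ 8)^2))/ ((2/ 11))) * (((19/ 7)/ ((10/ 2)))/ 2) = 3344/ 13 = 257.23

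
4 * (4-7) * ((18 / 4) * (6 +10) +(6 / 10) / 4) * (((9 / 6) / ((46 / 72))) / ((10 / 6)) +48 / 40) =-2258.61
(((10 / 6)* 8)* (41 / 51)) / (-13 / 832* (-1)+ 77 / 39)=1364480 / 253317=5.39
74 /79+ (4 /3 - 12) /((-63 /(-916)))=-154.15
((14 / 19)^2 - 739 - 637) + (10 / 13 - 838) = -10384144 / 4693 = -2212.69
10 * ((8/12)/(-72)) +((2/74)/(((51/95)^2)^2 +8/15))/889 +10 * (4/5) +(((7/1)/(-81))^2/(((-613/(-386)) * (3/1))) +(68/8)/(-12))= 3443437945578611296513/478209376545475985928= 7.20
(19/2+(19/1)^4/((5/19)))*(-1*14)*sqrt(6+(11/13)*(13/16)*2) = -34666051*sqrt(118)/20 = -18828485.13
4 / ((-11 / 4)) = -16 / 11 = -1.45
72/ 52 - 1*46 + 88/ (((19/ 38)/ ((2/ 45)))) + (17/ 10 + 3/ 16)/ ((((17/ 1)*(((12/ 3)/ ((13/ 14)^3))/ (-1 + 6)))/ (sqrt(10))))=-21524/ 585 + 331747*sqrt(10)/ 2985472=-36.44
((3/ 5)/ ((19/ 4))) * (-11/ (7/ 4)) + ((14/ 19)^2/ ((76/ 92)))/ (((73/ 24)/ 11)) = 27739536/ 17524745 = 1.58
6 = 6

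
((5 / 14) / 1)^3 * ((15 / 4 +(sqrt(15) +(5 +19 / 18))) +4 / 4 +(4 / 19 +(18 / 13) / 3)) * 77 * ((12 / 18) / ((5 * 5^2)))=11 * sqrt(15) / 588 +1122649 / 5228496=0.29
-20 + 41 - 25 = -4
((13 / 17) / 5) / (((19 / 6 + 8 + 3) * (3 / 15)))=78 / 1445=0.05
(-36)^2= 1296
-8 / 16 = -0.50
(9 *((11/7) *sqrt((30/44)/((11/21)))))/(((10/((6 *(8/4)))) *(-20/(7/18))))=-9 *sqrt(70)/200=-0.38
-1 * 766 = -766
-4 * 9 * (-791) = 28476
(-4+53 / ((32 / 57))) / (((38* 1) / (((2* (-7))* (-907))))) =18367657 / 608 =30209.96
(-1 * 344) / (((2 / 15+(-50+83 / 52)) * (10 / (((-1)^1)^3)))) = -26832 / 37651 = -0.71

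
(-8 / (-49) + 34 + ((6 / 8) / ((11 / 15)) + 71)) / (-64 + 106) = 2.53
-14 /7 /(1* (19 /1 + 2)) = -2 /21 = -0.10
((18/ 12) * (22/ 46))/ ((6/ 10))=55/ 46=1.20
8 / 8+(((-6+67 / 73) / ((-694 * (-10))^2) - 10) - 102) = -390269651171 / 3515942800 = -111.00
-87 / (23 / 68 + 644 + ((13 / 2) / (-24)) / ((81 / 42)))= -958392 / 7096483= -0.14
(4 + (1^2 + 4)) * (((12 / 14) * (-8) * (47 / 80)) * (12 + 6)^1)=-22842 / 35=-652.63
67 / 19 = 3.53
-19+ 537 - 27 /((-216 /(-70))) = 2037 /4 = 509.25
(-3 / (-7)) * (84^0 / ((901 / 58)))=174 / 6307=0.03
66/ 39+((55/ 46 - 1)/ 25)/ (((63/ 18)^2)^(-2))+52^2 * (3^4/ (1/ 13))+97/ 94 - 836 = 32001265612299/ 11242400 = 2846479.90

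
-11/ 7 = -1.57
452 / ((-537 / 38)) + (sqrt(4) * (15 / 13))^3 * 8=78256328 / 1179789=66.33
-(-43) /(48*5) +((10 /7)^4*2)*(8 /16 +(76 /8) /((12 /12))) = 48103243 /576240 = 83.48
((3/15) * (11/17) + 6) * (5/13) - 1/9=4468/1989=2.25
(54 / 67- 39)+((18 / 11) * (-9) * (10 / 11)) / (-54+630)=-4957239 / 129712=-38.22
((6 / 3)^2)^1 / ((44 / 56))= 56 / 11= 5.09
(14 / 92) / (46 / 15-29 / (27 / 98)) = -945 / 634616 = -0.00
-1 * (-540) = 540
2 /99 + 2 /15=76 /495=0.15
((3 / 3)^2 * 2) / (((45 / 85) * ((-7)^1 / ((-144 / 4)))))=136 / 7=19.43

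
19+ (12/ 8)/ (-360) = 4559/ 240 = 19.00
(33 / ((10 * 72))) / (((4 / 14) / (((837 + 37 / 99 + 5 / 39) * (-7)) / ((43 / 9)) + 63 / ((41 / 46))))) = -2040692171 / 11001120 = -185.50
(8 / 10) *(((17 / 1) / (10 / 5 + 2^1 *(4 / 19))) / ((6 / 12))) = 1292 / 115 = 11.23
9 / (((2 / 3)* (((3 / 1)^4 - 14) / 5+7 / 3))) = 405 / 472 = 0.86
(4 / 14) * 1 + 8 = 8.29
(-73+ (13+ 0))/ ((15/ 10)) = -40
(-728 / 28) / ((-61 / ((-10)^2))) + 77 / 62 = 165897 / 3782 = 43.86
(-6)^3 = -216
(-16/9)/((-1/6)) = 32/3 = 10.67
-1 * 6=-6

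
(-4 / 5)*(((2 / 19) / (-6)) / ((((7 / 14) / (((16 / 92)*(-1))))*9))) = -32 / 58995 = -0.00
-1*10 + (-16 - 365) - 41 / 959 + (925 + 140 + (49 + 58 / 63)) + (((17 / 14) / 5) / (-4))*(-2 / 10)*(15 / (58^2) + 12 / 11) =46239493844213 / 63876304800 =723.89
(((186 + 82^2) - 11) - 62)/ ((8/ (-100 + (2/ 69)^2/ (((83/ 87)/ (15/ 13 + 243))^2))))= -89496473577/ 2328482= -38435.54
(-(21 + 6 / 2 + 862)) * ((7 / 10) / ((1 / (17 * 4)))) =-210868 / 5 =-42173.60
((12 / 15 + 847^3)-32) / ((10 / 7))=21267588713 / 50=425351774.26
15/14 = 1.07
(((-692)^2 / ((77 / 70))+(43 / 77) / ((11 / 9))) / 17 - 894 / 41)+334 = 15302059547 / 590359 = 25919.92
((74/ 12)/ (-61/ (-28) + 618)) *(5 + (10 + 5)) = 2072/ 10419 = 0.20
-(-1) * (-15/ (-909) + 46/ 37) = 14123/ 11211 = 1.26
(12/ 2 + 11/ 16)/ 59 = 107/ 944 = 0.11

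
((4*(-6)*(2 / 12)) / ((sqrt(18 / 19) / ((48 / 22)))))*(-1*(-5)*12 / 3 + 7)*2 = -864*sqrt(38) / 11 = -484.19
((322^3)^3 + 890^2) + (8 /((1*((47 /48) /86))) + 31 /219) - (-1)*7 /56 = 3064324863691121855820343645 /82344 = 37213699403613157677794.90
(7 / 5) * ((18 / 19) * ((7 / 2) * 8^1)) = 3528 / 95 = 37.14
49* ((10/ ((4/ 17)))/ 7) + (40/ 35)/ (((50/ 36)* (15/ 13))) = 521873/ 1750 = 298.21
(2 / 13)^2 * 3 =12 / 169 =0.07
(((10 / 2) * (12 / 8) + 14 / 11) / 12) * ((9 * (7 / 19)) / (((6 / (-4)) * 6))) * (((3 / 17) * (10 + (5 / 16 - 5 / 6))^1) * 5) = -3073525 / 1364352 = -2.25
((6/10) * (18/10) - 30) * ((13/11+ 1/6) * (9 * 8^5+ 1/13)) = -82232398793/7150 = -11501034.80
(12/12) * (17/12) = 17/12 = 1.42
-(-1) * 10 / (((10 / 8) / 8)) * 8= 512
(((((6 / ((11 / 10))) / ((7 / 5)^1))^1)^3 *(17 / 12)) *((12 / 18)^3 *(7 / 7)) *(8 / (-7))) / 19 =-1.49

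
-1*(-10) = 10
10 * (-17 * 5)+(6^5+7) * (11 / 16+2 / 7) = 753147 / 112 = 6724.53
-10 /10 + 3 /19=-16 /19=-0.84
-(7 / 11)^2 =-49 / 121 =-0.40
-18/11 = -1.64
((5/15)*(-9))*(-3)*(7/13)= 63/13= 4.85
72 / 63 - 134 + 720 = 4110 / 7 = 587.14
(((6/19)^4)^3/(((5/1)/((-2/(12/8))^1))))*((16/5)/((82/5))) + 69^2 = 2160206427559949455221/453729558408563005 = 4761.00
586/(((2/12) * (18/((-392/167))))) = -229712/501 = -458.51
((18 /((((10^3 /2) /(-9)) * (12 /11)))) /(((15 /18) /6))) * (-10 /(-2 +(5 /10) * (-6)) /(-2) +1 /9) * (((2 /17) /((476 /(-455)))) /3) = -2574 /36125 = -0.07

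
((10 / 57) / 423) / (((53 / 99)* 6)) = 55 / 425961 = 0.00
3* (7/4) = 21/4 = 5.25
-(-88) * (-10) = -880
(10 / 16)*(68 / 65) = 17 / 26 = 0.65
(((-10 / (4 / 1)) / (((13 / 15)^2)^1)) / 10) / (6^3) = -25 / 16224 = -0.00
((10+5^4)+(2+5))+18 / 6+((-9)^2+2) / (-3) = 1852 / 3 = 617.33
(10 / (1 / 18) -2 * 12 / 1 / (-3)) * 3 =564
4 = 4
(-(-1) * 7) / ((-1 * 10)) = -7 / 10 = -0.70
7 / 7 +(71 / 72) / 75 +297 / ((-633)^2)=243752591 / 240413400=1.01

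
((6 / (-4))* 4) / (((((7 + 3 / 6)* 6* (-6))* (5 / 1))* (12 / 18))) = 1 / 150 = 0.01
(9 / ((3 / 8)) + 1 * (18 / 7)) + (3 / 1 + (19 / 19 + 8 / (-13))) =2726 / 91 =29.96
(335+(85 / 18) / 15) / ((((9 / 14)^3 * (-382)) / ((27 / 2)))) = -6210701 / 139239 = -44.60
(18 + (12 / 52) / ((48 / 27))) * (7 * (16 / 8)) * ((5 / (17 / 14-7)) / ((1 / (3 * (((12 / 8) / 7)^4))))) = -56565 / 40768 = -1.39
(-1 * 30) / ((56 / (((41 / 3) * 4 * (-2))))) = 410 / 7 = 58.57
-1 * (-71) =71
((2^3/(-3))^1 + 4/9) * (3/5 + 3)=-8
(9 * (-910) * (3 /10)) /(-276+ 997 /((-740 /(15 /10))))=404040 /45719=8.84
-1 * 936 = -936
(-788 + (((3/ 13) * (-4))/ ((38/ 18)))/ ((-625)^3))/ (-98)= 8.04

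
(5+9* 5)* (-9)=-450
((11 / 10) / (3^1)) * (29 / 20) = 0.53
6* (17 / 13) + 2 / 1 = 128 / 13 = 9.85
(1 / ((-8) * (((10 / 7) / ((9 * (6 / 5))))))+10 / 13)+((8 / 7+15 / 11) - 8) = -1134989 / 200200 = -5.67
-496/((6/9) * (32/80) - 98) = 3720/733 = 5.08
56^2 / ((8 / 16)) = 6272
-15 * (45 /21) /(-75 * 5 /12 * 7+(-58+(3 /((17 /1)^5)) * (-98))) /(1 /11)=187421124 /146699735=1.28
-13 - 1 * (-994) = 981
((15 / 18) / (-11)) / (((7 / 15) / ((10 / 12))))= -0.14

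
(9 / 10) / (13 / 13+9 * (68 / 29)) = 0.04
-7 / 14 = -1 / 2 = -0.50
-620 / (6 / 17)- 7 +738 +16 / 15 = -5123 / 5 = -1024.60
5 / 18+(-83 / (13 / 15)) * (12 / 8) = -16775 / 117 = -143.38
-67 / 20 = -3.35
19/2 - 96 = -173/2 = -86.50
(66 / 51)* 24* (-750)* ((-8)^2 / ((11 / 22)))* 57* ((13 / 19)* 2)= -3953664000 / 17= -232568470.59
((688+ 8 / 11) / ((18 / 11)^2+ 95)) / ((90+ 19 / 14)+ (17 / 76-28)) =4030432 / 36343425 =0.11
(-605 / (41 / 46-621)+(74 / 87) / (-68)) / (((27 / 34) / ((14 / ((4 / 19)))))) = 308809717 / 3828870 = 80.65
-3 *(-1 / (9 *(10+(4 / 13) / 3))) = 0.03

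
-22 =-22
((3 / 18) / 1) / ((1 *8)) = 0.02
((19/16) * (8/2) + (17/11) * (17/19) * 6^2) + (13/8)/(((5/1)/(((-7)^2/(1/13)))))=2186599/8360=261.55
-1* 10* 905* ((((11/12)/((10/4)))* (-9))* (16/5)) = 95568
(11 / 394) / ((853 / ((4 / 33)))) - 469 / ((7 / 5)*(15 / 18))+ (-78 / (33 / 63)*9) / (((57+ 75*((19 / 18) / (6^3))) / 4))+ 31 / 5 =-11082797732629 / 22652767005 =-489.25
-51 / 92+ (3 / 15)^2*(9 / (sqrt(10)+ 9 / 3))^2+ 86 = 338113 / 2300 - 486*sqrt(10) / 25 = 85.53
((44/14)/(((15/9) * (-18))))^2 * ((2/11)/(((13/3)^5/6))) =3564/454833925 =0.00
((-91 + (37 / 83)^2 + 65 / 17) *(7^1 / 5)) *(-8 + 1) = 99825005 / 117113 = 852.38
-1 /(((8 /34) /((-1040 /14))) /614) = 1356940 /7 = 193848.57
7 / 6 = 1.17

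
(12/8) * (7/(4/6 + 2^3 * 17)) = 63/820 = 0.08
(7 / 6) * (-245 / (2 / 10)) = -8575 / 6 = -1429.17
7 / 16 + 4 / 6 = 53 / 48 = 1.10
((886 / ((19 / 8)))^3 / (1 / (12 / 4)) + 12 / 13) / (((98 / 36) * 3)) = 83327237974296 / 4369183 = 19071583.40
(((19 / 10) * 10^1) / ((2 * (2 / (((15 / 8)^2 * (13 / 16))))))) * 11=611325 / 4096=149.25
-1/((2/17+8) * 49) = -17/6762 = -0.00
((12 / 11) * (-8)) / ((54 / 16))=-256 / 99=-2.59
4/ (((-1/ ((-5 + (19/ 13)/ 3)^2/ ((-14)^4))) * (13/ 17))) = -131648/ 47474973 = -0.00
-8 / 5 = -1.60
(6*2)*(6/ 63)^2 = 16/ 147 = 0.11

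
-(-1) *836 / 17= 836 / 17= 49.18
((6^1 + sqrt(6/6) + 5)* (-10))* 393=-47160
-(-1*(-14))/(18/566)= -3962/9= -440.22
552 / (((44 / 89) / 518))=6362076 / 11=578370.55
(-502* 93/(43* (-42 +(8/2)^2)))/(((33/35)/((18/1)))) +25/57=279569435/350493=797.65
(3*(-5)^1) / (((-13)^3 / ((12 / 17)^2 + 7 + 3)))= 45510 / 634933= 0.07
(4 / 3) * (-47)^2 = 8836 / 3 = 2945.33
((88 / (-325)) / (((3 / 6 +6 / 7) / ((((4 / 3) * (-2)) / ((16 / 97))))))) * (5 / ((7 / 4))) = 34144 / 3705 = 9.22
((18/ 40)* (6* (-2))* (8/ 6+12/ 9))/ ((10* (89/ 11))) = -0.18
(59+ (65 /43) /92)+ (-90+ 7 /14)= -120593 /3956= -30.48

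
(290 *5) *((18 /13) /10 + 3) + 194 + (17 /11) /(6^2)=24426293 /5148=4744.81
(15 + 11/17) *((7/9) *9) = 1862/17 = 109.53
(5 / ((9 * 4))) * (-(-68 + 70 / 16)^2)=-1295405 / 2304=-562.24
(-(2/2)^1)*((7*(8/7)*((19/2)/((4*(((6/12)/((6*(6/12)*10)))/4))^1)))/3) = -1520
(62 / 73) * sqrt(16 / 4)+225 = 16549 / 73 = 226.70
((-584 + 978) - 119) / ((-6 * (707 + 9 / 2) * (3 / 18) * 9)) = -0.04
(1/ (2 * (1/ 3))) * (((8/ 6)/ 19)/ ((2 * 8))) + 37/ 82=2853/ 6232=0.46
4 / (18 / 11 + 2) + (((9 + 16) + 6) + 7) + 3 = 421 / 10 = 42.10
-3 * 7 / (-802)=21 / 802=0.03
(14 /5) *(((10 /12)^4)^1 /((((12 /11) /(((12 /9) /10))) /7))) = 13475 /11664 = 1.16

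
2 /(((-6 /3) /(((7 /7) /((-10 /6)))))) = 3 /5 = 0.60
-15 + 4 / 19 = -281 / 19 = -14.79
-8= -8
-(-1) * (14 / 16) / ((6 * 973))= 0.00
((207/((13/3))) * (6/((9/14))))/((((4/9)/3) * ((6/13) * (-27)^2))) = 161/18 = 8.94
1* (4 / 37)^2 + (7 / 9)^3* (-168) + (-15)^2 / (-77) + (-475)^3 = -2745248152151728 / 25615359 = -107171956.96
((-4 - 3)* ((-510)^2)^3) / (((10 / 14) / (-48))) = 8277293781590400000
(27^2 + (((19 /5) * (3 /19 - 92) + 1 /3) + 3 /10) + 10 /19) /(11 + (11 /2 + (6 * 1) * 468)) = 217261 /1609965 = 0.13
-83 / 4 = -20.75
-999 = -999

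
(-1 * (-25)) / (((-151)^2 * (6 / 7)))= 175 / 136806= 0.00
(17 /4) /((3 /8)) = 34 /3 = 11.33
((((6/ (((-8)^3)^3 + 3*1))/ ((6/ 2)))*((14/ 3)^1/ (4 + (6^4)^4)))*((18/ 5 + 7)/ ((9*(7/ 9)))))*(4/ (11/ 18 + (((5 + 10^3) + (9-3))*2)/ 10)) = -24/ 32600801107906482407125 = -0.00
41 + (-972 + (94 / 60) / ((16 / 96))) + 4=-4588 / 5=-917.60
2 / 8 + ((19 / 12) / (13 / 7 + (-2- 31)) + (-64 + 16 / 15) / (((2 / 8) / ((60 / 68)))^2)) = -592530391 / 756024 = -783.75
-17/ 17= -1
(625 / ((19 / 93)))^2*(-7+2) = -16892578125 / 361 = -46793845.22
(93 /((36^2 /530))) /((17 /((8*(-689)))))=-5660135 /459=-12331.45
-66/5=-13.20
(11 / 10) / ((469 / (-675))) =-1485 / 938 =-1.58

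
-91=-91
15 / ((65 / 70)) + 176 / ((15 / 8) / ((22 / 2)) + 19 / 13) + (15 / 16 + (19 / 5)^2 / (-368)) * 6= 1805702479 / 13955825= 129.39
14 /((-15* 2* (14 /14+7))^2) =7 /28800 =0.00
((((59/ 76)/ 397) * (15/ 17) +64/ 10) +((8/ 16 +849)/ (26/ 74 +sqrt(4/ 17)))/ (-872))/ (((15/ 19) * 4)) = 1449489495511/ 483757521600 - 2325931 * sqrt(17)/ 7167840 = 1.66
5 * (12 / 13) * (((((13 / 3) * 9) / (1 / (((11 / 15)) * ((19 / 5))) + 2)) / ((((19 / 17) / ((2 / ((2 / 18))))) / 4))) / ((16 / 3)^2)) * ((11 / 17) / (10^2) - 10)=-136234791 / 78880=-1727.11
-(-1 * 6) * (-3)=-18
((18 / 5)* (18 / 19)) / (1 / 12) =40.93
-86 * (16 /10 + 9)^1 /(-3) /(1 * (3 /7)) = 31906 /45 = 709.02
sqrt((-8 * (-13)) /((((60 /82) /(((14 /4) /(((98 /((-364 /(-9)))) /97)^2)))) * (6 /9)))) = 2522 * sqrt(18655) /315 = 1093.53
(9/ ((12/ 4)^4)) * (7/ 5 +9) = 52/ 45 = 1.16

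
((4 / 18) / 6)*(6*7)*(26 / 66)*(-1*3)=-182 / 99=-1.84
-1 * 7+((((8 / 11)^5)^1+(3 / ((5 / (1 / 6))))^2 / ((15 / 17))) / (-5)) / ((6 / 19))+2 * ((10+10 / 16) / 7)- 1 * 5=-9.10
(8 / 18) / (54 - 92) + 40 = 6838 / 171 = 39.99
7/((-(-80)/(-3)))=-21/80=-0.26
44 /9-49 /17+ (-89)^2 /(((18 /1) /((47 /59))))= 6365105 /18054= 352.56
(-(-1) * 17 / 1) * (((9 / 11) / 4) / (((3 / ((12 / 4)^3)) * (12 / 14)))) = 3213 / 88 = 36.51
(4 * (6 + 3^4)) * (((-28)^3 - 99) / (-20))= 1918437 / 5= 383687.40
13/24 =0.54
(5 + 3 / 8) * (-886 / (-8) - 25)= 14749 / 32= 460.91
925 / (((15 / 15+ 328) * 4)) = 925 / 1316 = 0.70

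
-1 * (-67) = 67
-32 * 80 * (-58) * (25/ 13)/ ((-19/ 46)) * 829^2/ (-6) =58673887616000/ 741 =79182034569.50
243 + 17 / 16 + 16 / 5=19781 / 80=247.26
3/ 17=0.18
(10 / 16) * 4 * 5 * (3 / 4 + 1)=175 / 8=21.88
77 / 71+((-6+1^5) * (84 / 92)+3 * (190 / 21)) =270482 / 11431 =23.66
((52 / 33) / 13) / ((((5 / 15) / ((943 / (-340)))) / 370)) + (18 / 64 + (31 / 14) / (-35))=-546771297 / 1466080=-372.95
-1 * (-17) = 17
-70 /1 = -70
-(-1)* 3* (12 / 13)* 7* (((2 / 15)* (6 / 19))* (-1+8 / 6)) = 336 / 1235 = 0.27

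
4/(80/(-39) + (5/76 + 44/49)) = -580944/157949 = -3.68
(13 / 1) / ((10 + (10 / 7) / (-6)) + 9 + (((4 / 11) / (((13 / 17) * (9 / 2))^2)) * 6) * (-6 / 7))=1522521 / 2178842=0.70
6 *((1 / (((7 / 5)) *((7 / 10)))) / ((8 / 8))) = 300 / 49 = 6.12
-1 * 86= -86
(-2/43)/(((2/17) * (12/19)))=-323/516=-0.63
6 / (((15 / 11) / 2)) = 44 / 5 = 8.80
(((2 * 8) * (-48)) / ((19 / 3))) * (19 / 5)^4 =-15803136 / 625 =-25285.02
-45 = -45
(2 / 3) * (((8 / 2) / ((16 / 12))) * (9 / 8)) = 9 / 4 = 2.25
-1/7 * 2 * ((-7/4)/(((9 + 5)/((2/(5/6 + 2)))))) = 3/119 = 0.03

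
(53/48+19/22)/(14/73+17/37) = 2806339/928752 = 3.02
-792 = -792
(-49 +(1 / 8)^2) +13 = -2303 / 64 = -35.98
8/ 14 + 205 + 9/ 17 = 24526/ 119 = 206.10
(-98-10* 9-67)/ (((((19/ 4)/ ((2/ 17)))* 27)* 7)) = -40/ 1197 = -0.03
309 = 309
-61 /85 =-0.72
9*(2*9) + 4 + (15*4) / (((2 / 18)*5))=274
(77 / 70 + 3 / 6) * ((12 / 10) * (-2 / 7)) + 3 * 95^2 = 4738029 / 175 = 27074.45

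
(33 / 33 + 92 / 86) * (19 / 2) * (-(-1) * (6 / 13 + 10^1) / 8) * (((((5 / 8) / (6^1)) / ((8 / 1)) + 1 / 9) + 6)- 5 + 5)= 202810085 / 1287936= 157.47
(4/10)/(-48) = -1/120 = -0.01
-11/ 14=-0.79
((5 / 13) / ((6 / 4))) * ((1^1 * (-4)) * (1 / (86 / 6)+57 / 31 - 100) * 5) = 26151200 / 51987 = 503.03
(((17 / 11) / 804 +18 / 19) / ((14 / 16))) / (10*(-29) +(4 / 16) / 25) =-31903000 / 8527532937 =-0.00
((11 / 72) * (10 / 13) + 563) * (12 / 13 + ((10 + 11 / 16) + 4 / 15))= 9765964723 / 1460160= 6688.28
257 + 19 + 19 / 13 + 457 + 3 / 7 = 66875 / 91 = 734.89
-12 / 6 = -2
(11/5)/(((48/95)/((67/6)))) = 14003/288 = 48.62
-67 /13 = -5.15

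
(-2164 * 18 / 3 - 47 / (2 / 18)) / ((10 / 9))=-120663 / 10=-12066.30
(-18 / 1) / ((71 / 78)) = -1404 / 71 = -19.77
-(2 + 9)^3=-1331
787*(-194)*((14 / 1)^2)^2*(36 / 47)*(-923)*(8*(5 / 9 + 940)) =1466449955783787520 / 47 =31201062889016755.74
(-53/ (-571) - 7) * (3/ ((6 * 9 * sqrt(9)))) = -1972/ 15417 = -0.13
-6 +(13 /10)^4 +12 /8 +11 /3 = 60683 /30000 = 2.02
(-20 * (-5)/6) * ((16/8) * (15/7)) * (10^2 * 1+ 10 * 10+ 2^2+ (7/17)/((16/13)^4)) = 28434846875/1949696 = 14584.25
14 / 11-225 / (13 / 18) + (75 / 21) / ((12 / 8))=-924578 / 3003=-307.88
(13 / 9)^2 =169 / 81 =2.09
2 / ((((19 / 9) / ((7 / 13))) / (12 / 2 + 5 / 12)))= 1617 / 494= 3.27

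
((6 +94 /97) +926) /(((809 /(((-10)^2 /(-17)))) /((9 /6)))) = -13574700 /1334041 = -10.18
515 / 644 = 0.80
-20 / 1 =-20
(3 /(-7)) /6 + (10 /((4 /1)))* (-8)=-281 /14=-20.07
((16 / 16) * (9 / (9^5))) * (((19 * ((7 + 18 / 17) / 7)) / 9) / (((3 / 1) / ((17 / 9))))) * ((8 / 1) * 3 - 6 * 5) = -5206 / 3720087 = -0.00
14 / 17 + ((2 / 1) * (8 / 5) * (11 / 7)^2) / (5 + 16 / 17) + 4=2588594 / 420665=6.15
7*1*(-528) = -3696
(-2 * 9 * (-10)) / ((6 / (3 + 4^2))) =570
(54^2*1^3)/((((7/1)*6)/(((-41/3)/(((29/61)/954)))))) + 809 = -386360321/203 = -1903252.81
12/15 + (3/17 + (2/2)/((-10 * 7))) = 229/238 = 0.96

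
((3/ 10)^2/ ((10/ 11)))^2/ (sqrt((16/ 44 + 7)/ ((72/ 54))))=363*sqrt(33)/ 500000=0.00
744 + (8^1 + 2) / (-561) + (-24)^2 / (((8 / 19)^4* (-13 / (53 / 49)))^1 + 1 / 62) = -24581124363634 / 28958896857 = -848.83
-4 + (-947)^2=896805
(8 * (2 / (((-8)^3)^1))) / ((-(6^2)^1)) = 0.00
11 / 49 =0.22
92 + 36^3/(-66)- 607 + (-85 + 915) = -4311/11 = -391.91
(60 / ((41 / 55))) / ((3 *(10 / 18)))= 1980 / 41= 48.29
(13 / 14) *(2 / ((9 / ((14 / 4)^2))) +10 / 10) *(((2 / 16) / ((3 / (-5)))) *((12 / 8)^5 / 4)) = -39195 / 28672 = -1.37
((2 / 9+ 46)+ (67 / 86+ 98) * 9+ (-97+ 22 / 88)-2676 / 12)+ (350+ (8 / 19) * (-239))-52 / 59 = 1499255641 / 1735308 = 863.97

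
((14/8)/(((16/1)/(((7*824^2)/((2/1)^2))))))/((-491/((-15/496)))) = 7797615/974144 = 8.00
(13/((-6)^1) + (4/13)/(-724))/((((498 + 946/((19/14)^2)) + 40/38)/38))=-7236245/88985754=-0.08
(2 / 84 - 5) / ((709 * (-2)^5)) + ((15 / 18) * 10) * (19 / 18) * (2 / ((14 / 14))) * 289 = 43602934681 / 8576064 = 5084.26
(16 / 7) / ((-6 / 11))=-88 / 21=-4.19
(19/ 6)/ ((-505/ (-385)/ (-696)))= -169708/ 101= -1680.28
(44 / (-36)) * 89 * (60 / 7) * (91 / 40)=-12727 / 6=-2121.17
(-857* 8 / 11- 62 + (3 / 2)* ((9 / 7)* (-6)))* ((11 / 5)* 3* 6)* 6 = -5794956 / 35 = -165570.17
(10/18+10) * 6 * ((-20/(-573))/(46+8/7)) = 2660/56727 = 0.05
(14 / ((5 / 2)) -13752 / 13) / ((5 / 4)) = -273584 / 325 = -841.80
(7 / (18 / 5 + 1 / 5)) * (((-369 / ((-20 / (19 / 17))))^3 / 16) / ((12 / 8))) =672.99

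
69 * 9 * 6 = 3726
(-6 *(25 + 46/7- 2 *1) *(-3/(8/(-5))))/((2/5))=-831.70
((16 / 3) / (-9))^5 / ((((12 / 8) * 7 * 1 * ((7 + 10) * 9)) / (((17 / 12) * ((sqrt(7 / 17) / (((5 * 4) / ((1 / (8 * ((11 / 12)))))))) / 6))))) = -32768 * sqrt(119) / 7607001301515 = -0.00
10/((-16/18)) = -11.25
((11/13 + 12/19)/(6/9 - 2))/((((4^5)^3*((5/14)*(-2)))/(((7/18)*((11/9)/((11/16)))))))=3577/3580392112128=0.00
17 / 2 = 8.50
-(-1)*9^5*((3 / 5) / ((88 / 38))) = 3365793 / 220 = 15299.06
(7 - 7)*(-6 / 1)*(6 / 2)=0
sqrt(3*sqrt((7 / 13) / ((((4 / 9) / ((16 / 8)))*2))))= 3*13^(3 / 4)*sqrt(2)*7^(1 / 4) / 26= 1.82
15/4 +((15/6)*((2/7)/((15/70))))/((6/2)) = 175/36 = 4.86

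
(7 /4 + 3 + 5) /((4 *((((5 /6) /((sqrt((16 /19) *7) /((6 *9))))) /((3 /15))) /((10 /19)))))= 13 *sqrt(133) /10830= 0.01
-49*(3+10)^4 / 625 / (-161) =199927 / 14375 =13.91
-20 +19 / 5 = -81 / 5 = -16.20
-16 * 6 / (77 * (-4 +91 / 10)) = -320 / 1309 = -0.24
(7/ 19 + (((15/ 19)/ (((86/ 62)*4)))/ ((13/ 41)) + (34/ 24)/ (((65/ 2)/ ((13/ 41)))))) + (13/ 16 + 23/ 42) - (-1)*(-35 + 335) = 221075310317/ 731574480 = 302.19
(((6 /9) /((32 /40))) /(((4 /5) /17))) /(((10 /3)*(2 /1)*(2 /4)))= 85 /16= 5.31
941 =941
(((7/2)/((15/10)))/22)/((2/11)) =7/12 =0.58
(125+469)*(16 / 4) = 2376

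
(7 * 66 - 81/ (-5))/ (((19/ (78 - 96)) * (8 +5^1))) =-43038/ 1235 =-34.85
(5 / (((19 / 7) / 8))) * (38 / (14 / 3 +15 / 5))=1680 / 23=73.04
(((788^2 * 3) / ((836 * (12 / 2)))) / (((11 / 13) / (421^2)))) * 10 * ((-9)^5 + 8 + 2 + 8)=-105572336244970140 / 2299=-45920981402770.83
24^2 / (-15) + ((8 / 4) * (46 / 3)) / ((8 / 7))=-11.57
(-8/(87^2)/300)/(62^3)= -1/67646423700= -0.00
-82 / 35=-2.34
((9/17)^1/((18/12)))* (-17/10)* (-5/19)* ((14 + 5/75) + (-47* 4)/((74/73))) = -95123/3515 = -27.06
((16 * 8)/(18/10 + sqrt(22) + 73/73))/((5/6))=-1792/59 + 640 * sqrt(22)/59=20.51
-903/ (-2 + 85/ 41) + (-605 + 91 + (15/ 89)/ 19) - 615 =-22777755/ 1691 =-13469.99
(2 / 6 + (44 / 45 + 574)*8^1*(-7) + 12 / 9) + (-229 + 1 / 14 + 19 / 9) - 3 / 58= -296192857 / 9135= -32423.96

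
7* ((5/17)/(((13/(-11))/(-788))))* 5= 6863.80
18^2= 324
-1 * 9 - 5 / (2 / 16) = -49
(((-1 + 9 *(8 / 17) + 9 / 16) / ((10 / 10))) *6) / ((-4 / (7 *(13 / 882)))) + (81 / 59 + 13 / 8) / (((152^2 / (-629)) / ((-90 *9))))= 127541613391 / 1946558208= 65.52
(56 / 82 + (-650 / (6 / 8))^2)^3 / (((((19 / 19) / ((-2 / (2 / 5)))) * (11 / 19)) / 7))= -14158410110816157288078800320 / 552677499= -25617851525408595091.15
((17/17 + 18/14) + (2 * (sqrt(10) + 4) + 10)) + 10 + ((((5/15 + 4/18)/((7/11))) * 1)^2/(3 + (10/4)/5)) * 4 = 2 * sqrt(10) + 865628/27783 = 37.48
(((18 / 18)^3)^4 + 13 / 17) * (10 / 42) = 0.42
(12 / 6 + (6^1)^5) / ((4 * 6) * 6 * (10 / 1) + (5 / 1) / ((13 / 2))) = 50557 / 9365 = 5.40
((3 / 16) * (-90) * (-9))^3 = 1793613375 / 512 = 3503151.12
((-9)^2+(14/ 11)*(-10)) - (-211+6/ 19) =58302/ 209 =278.96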